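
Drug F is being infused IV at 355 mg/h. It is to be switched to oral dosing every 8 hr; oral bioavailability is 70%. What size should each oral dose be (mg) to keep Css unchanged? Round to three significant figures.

4060 mg

To maintain the same Css, the systemic dosing rate must be unchanged: F·D/τ = infusion rate.
D = rate × τ / F = 355 × 8 / 0.7 = 4057 mg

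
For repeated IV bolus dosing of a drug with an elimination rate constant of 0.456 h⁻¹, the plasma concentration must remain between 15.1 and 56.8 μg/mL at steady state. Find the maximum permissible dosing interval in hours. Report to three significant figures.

2.91 h

Between IV bolus doses, concentration decays as C = C₀·e^(−kτ), so C_peak/C_trough = e^(kτ).
τ_max = ln(C_peak/C_trough) / k = ln(56.8/15.1) / 0.4560 = 1.325 / 0.4560 = 2.906 h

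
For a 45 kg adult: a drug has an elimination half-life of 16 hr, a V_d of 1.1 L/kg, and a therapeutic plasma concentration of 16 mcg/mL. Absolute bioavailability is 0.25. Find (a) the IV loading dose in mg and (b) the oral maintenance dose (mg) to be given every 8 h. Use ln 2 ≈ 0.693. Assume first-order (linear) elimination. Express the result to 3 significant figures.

(a) 792 mg; (b) 1100 mg

Vd = 1.1 L/kg × 45 kg = 49.50 L
LD = Vd × C = 49.50 × 16 = 792.0 mg
CL = 0.693 × Vd / t½ = 0.693 × 49.50 / 16 = 2.144 L/h
D = CL × Css × τ / F = 2.144 × 16 × 8 / 0.25 = 1098 mg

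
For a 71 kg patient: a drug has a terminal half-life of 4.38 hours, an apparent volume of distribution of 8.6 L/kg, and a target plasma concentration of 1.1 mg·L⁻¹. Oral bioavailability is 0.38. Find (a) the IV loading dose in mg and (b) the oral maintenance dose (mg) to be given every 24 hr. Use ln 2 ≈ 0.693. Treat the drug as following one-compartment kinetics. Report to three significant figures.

(a) 672 mg; (b) 6710 mg

Total Vd = 8.6 × 71 = 610.6 L
LD = Vd × C = 610.6 × 1.1 = 671.7 mg
CL = 0.693 × Vd / t½ = 0.693 × 610.6 / 4.38 = 96.61 L/h
D = CL × Css × τ / F = 96.61 × 1.1 × 24 / 0.38 = 6712 mg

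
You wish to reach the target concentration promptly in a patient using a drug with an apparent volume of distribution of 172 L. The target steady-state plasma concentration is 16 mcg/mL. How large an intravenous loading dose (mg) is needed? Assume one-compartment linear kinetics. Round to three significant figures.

2750 mg

LD = Vd × C = 172.0 × 16.00 = 2752 mg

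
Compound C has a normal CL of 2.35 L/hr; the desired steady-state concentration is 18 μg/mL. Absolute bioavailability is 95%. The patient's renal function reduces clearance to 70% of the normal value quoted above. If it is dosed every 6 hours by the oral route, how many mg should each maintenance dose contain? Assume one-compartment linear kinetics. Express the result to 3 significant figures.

Patient clearance = 0.7 × 2.350 = 1.645 L/h
At steady state, dose per interval replaces the amount cleared in that interval: F·D/τ = CL·Css.
D = CL × Css × τ / F = 1.645 × 18 × 6 / 0.95 = 187.0 mg

187 mg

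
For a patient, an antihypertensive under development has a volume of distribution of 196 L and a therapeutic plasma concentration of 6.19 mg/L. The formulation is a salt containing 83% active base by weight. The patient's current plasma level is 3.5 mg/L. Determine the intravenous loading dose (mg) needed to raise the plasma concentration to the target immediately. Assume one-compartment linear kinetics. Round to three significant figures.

Concentration deficit ΔC = 6.19 − 3.5 = 2.690 mg/L
LD = Vd × ΔC / S = 196.0 × 2.690 / 0.83 = 635.2 mg

635 mg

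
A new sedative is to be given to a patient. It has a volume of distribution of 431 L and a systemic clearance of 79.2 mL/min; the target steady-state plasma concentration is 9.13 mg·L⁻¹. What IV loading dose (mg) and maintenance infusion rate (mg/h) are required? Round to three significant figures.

Loading dose = Vd × C = 431.0 × 9.13 = 3935 mg
CL = 79.2 mL/min = 79.2 × 0.06 = 4.752 L/h
Infusion rate = 4.752 L/h × 9.13 mg/L = 43.39 mg/h

(a) 3940 mg; (b) 43.4 mg/h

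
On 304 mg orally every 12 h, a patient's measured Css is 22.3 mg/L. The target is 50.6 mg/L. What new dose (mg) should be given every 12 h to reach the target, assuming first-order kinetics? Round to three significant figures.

For first-order elimination, Css ∝ F·D/(CL·τ); F and CL are unchanged, so Css ∝ D/τ.
D₂ = D₁ × (Css,target / Css,current) = 304 × 50.6/22.3 = 689.8 mg

690 mg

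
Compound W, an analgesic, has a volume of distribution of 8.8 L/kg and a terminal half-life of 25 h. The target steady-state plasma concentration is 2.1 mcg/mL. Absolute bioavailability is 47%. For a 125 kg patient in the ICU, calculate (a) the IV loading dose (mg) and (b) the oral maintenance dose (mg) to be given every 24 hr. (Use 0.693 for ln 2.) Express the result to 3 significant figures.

(a) 2310 mg; (b) 3270 mg

Vd(total) = 125 kg × 8.8 L/kg = 1100 L
LD = Vd × C = 1100 × 2.1 = 2310 mg
CL = 0.693 × Vd / t½ = 0.693 × 1100 / 25 = 30.49 L/h
D = CL × Css × τ / F = 30.49 × 2.1 × 24 / 0.47 = 3270 mg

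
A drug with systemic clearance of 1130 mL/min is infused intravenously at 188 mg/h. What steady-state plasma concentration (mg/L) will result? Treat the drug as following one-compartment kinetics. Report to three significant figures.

2.77 mg/L

CL = 1130 mL/min × 60/1000 = 67.80 L/h
Css = rate / CL = 188 / 67.80 = 2.773 mg/L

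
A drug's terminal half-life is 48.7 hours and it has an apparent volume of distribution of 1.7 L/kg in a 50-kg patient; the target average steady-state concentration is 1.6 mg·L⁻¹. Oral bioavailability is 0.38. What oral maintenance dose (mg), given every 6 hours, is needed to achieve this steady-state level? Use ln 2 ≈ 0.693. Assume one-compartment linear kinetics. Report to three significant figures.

30.6 mg

Vd = 1.7 L/kg × 50 kg = 85.00 L
k = 0.693/48.7 = 0.01423 h⁻¹, so CL = k·Vd = 0.01423 × 85.00 = 1.210 L/h
D = CL × Css × τ / F = 1.210 × 1.6 × 6 / 0.38 = 30.57 mg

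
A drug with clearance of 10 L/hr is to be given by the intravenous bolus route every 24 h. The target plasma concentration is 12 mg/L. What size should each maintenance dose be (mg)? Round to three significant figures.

2880 mg

D = CL × Css × τ = 10.00 × 12 × 24 = 2880 mg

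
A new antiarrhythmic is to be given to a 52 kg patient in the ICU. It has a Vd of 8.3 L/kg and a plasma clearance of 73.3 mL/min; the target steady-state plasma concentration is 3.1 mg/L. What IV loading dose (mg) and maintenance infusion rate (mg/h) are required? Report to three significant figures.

(a) 1340 mg; (b) 13.6 mg/h

Vd = 8.3 L/kg × 52 kg = 431.6 L
Loading dose = Vd × C = 431.6 × 3.1 = 1338 mg
CL = 73.3 mL/min × 60/1000 = 4.398 L/h
Maintenance infusion rate = CL × Css = 4.398 × 3.1 = 13.63 mg/h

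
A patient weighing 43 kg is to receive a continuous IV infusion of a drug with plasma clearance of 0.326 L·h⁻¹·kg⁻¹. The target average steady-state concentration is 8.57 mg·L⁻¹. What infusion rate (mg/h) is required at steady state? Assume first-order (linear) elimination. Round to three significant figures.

CL = 0.326 L·h⁻¹·kg⁻¹ × 43 kg = 14.02 L/h
R₀ = 14.02 × 8.57 = 120.2 mg/h

120 mg/h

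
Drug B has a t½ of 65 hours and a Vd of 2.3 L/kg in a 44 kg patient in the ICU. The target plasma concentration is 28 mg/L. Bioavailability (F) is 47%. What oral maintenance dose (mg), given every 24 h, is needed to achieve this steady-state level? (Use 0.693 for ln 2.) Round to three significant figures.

1540 mg

Total Vd = 2.3 × 44 = 101.2 L
k = 0.693/65 = 0.01066 h⁻¹, so CL = k·Vd = 0.01066 × 101.2 = 1.079 L/h
D = CL × Css × τ / F = 1.079 × 28 × 24 / 0.47 = 1543 mg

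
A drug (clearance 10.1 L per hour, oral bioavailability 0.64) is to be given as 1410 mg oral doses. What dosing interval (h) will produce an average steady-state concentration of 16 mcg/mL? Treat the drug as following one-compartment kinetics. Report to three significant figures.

5.58 h

F·D/τ = CL·Css → τ = F·D / (CL·Css).
τ = 0.64 × 1410 / (10.1 × 16) = 5.584 h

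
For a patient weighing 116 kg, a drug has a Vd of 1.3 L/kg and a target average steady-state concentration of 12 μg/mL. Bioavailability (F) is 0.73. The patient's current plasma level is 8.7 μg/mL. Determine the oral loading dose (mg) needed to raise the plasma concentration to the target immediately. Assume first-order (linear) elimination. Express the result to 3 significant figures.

Vd(total) = 116 kg × 1.3 L/kg = 150.8 L
The loading dose fills Vd to the target concentration.
Concentration deficit ΔC = 12 − 8.7 = 3.300 mg/L
LD = Vd × ΔC / F = 150.8 × 3.300 / 0.73 = 681.7 mg

682 mg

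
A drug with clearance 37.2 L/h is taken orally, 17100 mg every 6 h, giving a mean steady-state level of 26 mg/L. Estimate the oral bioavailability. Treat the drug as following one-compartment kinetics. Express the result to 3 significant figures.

0.339

F·D/τ = CL·Css at steady state → F = CL·Css·τ / D.
F = 37.2 × 26 × 6 / 17100 = 0.339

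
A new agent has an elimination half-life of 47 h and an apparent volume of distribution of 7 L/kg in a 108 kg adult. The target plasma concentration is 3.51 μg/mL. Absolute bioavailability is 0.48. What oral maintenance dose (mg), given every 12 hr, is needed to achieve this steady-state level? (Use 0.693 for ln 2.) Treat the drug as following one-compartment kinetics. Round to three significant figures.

978 mg

Total Vd = 7 × 108 = 756.0 L
k = 0.693/47 = 0.01474 h⁻¹, so CL = k·Vd = 0.01474 × 756.0 = 11.14 L/h
D = CL × Css × τ / F = 11.14 × 3.51 × 12 / 0.48 = 977.5 mg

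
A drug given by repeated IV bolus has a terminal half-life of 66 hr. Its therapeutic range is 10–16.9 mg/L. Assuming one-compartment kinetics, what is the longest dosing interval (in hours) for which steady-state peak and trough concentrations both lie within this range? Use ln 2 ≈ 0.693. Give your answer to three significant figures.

50.0 h

k = 0.693 / t½ = 0.693 / 66 = 0.01050 h⁻¹
Between IV bolus doses, concentration decays as C = C₀·e^(−kτ), so C_peak/C_trough = e^(kτ).
τ_max = ln(C_peak/C_trough) / k = ln(16.9/10) / 0.01050 = 0.5247 / 0.01050 = 49.97 h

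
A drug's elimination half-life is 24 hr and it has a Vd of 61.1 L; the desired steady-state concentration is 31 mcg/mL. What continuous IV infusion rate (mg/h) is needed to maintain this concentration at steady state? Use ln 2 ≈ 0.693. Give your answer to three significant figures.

54.7 mg/h

CL = 0.693 × Vd / t½ = 0.693 × 61.10 / 24 = 1.764 L/h
Infusion rate = CL × Css = 1.764 × 31 = 54.68 mg/h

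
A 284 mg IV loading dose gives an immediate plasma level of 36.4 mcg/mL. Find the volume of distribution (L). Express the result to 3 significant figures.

7.80 L

Immediately after an IV bolus, C₀ = Dose / Vd, so Vd = Dose / C₀.
Vd = 284 / 36.4 = 7.802 L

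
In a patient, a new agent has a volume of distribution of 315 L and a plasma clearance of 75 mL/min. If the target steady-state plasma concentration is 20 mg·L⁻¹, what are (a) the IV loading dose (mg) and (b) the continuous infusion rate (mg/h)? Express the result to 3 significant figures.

Loading: fill Vd to C_target → 315.0 L × 20 mg/L = 6300 mg
Convert clearance: 75 mL/min × 60 min/h ÷ 1000 mL/L = 4.500 L/h
Maintenance: replace elimination → rate = CL × Css = 4.500 × 20 = 90.00 mg/h

(a) 6300 mg; (b) 90.0 mg/h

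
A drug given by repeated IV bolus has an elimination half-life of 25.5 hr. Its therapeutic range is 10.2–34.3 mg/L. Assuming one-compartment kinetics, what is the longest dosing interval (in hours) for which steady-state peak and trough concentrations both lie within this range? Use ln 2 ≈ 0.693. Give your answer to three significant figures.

44.6 h

k = 0.693 / t½ = 0.693 / 25.5 = 0.02718 h⁻¹
Between IV bolus doses, concentration decays as C = C₀·e^(−kτ), so C_peak/C_trough = e^(kτ).
τ_max = ln(C_peak/C_trough) / k = ln(34.3/10.2) / 0.02718 = 1.213 / 0.02718 = 44.63 h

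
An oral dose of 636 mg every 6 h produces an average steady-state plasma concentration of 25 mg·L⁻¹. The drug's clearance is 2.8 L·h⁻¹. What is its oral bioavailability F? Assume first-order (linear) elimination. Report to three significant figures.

0.660

F·D/τ = CL·Css at steady state → F = CL·Css·τ / D.
F = 2.8 × 25 × 6 / 636 = 0.660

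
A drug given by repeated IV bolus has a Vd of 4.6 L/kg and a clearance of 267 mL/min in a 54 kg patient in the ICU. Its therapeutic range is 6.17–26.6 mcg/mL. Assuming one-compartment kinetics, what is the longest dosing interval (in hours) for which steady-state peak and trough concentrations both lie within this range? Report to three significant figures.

Vd(total) = 54 kg × 4.6 L/kg = 248.4 L
Convert clearance: 267 mL/min × 60 min/h ÷ 1000 mL/L = 16.02 L/h
k = CL / Vd = 16.02 / 248.4 = 0.06449 h⁻¹
Between IV bolus doses, concentration decays as C = C₀·e^(−kτ), so C_peak/C_trough = e^(kτ).
τ_max = ln(C_peak/C_trough) / k = ln(26.6/6.17) / 0.06449 = 1.461 / 0.06449 = 22.65 h

22.7 h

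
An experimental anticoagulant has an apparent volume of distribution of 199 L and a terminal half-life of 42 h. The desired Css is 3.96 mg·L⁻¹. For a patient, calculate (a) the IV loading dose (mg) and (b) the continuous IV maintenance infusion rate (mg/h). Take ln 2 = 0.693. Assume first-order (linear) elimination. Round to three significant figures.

(a) 788 mg; (b) 13.0 mg/h

LD = Vd × C = 199.0 × 3.96 = 788.0 mg
CL = 0.693 × Vd / t½ = 0.693 × 199.0 / 42 = 3.284 L/h
Infusion rate = CL × Css = 3.284 × 3.96 = 13.00 mg/h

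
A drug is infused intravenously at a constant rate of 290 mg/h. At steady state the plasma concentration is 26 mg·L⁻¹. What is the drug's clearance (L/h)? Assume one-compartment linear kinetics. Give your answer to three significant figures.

11.2 L/h

At steady state, infusion rate = CL × Css, so CL = rate / Css.
CL = 290 / 26 = 11.15 L/h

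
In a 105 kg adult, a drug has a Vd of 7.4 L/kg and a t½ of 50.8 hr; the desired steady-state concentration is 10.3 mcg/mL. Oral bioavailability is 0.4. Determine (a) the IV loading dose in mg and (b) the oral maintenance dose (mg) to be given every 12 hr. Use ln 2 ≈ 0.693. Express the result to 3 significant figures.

(a) 8000 mg; (b) 3280 mg

Vd(total) = 105 kg × 7.4 L/kg = 777.0 L
LD = Vd × C = 777.0 × 10.3 = 8003 mg
CL = 0.693 × Vd / t½ = 0.693 × 777.0 / 50.8 = 10.60 L/h
D = CL × Css × τ / F = 10.60 × 10.3 × 12 / 0.4 = 3275 mg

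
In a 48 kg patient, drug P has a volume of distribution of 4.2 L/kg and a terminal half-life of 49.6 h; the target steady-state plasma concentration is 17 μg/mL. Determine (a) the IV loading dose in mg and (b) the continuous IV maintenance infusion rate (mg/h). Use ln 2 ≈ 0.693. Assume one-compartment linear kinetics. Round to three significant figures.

Vd = 4.2 L/kg × 48 kg = 201.6 L
LD = Vd × C = 201.6 × 17 = 3427 mg
CL = 0.693 × Vd / t½ = 0.693 × 201.6 / 49.6 = 2.817 L/h
Infusion rate = CL × Css = 2.817 × 17 = 47.89 mg/h

(a) 3430 mg; (b) 47.9 mg/h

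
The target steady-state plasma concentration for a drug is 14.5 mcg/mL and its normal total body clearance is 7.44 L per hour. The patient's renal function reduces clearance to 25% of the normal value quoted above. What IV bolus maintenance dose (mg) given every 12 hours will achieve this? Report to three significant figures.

324 mg

Patient clearance = 0.25 × 7.440 = 1.860 L/h
D = CL × Css × τ = 1.860 × 14.5 × 12 = 323.6 mg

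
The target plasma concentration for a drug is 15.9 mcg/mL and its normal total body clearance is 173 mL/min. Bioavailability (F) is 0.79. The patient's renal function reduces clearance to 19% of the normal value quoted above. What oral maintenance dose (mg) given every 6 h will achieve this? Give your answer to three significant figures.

238 mg

CL = 173 mL/min × 60/1000 = 10.38 L/h
Patient clearance = 0.19 × 10.38 = 1.972 L/h
D = CL × Css × τ / F = 1.972 × 15.9 × 6 / 0.79 = 238.1 mg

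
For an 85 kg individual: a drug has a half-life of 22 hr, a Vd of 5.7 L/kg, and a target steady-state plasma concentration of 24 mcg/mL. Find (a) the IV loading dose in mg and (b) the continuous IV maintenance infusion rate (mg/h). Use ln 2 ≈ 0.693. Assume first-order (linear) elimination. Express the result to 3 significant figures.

Vd(total) = 85 kg × 5.7 L/kg = 484.5 L
LD = Vd × C = 484.5 × 24 = 11630 mg
CL = 0.693 × Vd / t½ = 0.693 × 484.5 / 22 = 15.26 L/h
Infusion rate = CL × Css = 15.26 × 24 = 366.2 mg/h

(a) 11600 mg; (b) 366 mg/h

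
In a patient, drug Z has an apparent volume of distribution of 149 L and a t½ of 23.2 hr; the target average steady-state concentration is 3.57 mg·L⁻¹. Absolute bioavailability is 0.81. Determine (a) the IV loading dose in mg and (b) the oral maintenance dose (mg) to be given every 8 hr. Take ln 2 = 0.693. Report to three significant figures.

LD = Vd × C = 149.0 × 3.57 = 531.9 mg
CL = 0.693 × Vd / t½ = 0.693 × 149.0 / 23.2 = 4.451 L/h
D = CL × Css × τ / F = 4.451 × 3.57 × 8 / 0.81 = 156.9 mg

(a) 532 mg; (b) 157 mg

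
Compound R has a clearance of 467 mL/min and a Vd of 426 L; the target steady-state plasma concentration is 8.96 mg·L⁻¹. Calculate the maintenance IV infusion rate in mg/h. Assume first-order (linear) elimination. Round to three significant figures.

251 mg/h

CL = 467 mL/min = 467 × 0.06 = 28.02 L/h
Rate = CL × Css = 28.02 × 8.96 = 251.1 mg/h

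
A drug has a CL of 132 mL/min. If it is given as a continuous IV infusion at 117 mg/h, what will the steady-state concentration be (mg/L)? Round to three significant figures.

CL = 132 mL/min × 60/1000 = 7.920 L/h
Css = rate / CL = 117 / 7.920 = 14.77 mg/L

14.8 mg/L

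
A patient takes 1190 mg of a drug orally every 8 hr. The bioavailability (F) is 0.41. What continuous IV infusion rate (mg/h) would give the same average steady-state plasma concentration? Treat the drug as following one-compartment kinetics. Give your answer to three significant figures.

61.0 mg/h

Equivalent systemic input: infusion rate = F·D/τ.
Rate = 0.41 × 1190 / 8 = 60.99 mg/h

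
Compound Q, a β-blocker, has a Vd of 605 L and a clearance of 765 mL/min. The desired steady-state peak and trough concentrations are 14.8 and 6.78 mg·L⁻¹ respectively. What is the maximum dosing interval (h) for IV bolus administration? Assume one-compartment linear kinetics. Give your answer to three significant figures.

10.3 h

CL = 765 mL/min = 765 × 0.06 = 45.90 L/h
k = CL / Vd = 45.90 / 605.0 = 0.07587 h⁻¹
Between IV bolus doses, concentration decays as C = C₀·e^(−kτ), so C_peak/C_trough = e^(kτ).
τ_max = ln(C_peak/C_trough) / k = ln(14.8/6.78) / 0.07587 = 0.7807 / 0.07587 = 10.29 h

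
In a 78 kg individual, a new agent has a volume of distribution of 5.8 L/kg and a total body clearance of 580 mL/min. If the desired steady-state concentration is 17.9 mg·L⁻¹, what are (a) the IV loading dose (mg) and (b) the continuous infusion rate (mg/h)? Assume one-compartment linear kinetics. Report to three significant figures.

Vd = 5.8 L/kg × 78 kg = 452.4 L
Loading: fill Vd to C_target → 452.4 L × 17.9 mg/L = 8098 mg
Convert clearance: 580 mL/min × 60 min/h ÷ 1000 mL/L = 34.80 L/h
Infusion rate = 34.80 L/h × 17.9 mg/L = 622.9 mg/h

(a) 8100 mg; (b) 623 mg/h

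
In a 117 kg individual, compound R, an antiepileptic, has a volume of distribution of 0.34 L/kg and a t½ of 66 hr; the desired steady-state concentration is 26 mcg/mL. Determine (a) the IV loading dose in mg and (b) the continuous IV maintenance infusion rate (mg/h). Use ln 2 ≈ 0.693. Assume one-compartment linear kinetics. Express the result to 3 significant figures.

(a) 1030 mg; (b) 10.9 mg/h

Vd(total) = 117 kg × 0.34 L/kg = 39.78 L
LD = Vd × C = 39.78 × 26 = 1034 mg
CL = 0.693 × Vd / t½ = 0.693 × 39.78 / 66 = 0.4177 L/h
Infusion rate = CL × Css = 0.4177 × 26 = 10.86 mg/h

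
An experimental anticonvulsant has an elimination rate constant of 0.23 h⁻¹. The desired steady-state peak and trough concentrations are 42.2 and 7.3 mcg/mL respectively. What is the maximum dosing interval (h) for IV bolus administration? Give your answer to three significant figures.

7.63 h

Between IV bolus doses, concentration decays as C = C₀·e^(−kτ), so C_peak/C_trough = e^(kτ).
τ_max = ln(C_peak/C_trough) / k = ln(42.2/7.3) / 0.2300 = 1.755 / 0.2300 = 7.630 h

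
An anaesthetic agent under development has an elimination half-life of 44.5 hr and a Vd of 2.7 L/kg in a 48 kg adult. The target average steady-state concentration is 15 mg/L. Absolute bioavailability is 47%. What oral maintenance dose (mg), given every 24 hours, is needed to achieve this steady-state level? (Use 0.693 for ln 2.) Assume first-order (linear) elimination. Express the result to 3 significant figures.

Total Vd = 2.7 × 48 = 129.6 L
CL = ln 2 · Vd / t½ = 0.693 × 129.6 / 44.5 = 2.018 L/h
D = CL × Css × τ / F = 2.018 × 15 × 24 / 0.47 = 1546 mg

1550 mg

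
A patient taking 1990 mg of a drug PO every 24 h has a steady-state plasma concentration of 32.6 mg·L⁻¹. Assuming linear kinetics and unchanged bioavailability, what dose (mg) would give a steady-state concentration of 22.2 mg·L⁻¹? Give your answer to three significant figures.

With linear kinetics, Css is proportional to dose rate (D/τ) at fixed clearance.
D₂ = D₁ × (Css,target / Css,current) = 1990 × 22.2/32.6 = 1355 mg

1360 mg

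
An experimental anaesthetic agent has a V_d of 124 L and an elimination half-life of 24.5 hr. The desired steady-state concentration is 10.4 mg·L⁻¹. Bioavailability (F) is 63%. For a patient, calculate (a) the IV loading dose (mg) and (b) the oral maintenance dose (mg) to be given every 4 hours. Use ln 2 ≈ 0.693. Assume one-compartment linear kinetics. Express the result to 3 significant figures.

LD = Vd × C = 124.0 × 10.4 = 1290 mg
CL = 0.693 × Vd / t½ = 0.693 × 124.0 / 24.5 = 3.507 L/h
D = CL × Css × τ / F = 3.507 × 10.4 × 4 / 0.63 = 231.6 mg

(a) 1290 mg; (b) 232 mg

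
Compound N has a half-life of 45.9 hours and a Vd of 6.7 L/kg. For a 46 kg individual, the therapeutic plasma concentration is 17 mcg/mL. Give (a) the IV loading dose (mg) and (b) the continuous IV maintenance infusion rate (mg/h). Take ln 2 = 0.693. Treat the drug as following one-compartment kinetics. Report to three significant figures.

Vd(total) = 46 kg × 6.7 L/kg = 308.2 L
LD = Vd × C = 308.2 × 17 = 5239 mg
CL = 0.693 × Vd / t½ = 0.693 × 308.2 / 45.9 = 4.653 L/h
Infusion rate = CL × Css = 4.653 × 17 = 79.10 mg/h

(a) 5240 mg; (b) 79.1 mg/h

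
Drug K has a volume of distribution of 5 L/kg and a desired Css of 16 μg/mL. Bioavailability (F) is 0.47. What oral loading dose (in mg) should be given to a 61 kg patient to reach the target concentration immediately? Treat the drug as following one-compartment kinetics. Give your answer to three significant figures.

Vd(total) = 61 kg × 5 L/kg = 305.0 L
The loading dose fills Vd to the target concentration.
LD = Vd × C / F = 305.0 × 16.00 / 0.47 = 10380 mg

10400 mg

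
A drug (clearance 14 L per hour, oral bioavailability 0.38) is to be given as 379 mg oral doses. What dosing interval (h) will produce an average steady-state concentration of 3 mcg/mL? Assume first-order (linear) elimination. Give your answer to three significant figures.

F·D/τ = CL·Css → τ = F·D / (CL·Css).
τ = 0.38 × 379 / (14 × 3) = 3.429 h

3.43 h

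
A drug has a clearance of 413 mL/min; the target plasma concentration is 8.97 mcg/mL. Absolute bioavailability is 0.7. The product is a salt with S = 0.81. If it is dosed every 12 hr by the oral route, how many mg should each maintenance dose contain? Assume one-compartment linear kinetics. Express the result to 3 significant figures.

CL = 413 mL/min × 60/1000 = 24.78 L/h
D = CL × Css × τ / F / S = 24.78 × 8.97 × 12 / 0.7 / 0.81 = 4704 mg

4700 mg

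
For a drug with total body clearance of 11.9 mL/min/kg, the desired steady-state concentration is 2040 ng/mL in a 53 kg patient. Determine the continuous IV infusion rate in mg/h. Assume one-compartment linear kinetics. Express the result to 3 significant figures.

CL = 11.9 mL/min/kg × 53 kg = 630.7 mL/min = 630.7 × 60/1000 = 37.84 L/h
C = 2040 ng/mL = 2.040 mg/L
Infusion rate = CL · Css = 37.84 L/h × 2.04 mg/L = 77.19 mg/h

77.2 mg/h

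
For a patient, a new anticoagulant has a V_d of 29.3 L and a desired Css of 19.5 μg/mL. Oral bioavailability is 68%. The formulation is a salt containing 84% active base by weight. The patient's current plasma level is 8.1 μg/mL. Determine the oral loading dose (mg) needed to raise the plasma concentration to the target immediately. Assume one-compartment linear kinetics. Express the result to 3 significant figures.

585 mg

The loading dose fills Vd to the target concentration.
Concentration deficit ΔC = 19.5 − 8.1 = 11.40 mg/L
LD = Vd × ΔC / F / S = 29.30 × 11.40 / 0.68 / 0.84 = 584.8 mg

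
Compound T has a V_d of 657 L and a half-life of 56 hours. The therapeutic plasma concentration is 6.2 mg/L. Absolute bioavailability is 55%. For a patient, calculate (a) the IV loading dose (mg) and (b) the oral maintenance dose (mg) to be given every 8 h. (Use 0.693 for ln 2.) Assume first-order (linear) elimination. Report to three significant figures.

(a) 4070 mg; (b) 733 mg

LD = Vd × C = 657.0 × 6.2 = 4073 mg
CL = 0.693 × Vd / t½ = 0.693 × 657.0 / 56 = 8.130 L/h
D = CL × Css × τ / F = 8.130 × 6.2 × 8 / 0.55 = 733.2 mg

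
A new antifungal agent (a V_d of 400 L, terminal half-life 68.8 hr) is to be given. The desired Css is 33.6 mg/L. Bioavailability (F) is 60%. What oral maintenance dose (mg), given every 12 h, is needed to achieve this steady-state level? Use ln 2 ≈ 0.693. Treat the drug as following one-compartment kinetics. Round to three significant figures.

2710 mg

CL = 0.693 × Vd / t½ = 0.693 × 400.0 / 68.8 = 4.029 L/h
D = CL × Css × τ / F = 4.029 × 33.6 × 12 / 0.6 = 2707 mg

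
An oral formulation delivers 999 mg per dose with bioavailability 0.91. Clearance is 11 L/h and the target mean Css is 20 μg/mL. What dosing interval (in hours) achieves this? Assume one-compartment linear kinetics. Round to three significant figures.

F·D/τ = CL·Css → τ = F·D / (CL·Css).
τ = 0.91 × 999 / (11 × 20) = 4.132 h

4.13 h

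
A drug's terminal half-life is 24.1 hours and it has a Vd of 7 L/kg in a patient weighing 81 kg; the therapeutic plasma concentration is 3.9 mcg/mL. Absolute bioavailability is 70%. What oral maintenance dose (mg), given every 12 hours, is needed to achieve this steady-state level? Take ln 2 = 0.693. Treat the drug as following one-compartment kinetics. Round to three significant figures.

Vd = 7 L/kg × 81 kg = 567.0 L
CL = ln 2 · Vd / t½ = 0.693 × 567.0 / 24.1 = 16.30 L/h
D = CL × Css × τ / F = 16.30 × 3.9 × 12 / 0.7 = 1090 mg

1090 mg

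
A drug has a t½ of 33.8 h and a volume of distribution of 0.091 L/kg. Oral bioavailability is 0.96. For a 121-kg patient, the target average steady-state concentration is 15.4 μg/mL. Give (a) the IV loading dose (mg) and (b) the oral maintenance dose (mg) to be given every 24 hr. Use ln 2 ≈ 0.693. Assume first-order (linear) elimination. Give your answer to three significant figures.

Vd(total) = 121 kg × 0.091 L/kg = 11.01 L
LD = Vd × C = 11.01 × 15.4 = 169.6 mg
CL = 0.693 × Vd / t½ = 0.693 × 11.01 / 33.8 = 0.2257 L/h
D = CL × Css × τ / F = 0.2257 × 15.4 × 24 / 0.96 = 86.89 mg

(a) 170 mg; (b) 86.9 mg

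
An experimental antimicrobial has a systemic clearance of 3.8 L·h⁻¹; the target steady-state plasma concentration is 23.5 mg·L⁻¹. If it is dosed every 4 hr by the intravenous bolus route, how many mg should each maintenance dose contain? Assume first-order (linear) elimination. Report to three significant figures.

357 mg

At steady state, dose per interval replaces the amount cleared in that interval: D/τ = CL·Css.
D = CL × Css × τ = 3.800 × 23.5 × 4 = 357.2 mg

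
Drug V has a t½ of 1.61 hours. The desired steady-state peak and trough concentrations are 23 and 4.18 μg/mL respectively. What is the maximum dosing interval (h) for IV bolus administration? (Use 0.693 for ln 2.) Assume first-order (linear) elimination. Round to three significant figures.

k = 0.693 / t½ = 0.693 / 1.61 = 0.4304 h⁻¹
Between IV bolus doses, concentration decays as C = C₀·e^(−kτ), so C_peak/C_trough = e^(kτ).
τ_max = ln(C_peak/C_trough) / k = ln(23/4.18) / 0.4304 = 1.705 / 0.4304 = 3.961 h

3.96 h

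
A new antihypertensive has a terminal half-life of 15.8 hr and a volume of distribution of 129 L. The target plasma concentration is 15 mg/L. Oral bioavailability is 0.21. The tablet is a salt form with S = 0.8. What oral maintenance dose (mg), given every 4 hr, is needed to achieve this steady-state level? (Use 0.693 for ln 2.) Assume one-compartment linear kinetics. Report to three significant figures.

CL = 0.693 × Vd / t½ = 0.693 × 129.0 / 15.8 = 5.658 L/h
D = CL × Css × τ / F / S = 5.658 × 15 × 4 / 0.21 / 0.8 = 2021 mg

2020 mg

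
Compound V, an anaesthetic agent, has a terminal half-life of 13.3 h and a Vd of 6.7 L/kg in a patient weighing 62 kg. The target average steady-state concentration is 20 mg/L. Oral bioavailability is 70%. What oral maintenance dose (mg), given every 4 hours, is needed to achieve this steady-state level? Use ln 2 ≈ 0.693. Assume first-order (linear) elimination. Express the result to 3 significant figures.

Vd(total) = 62 kg × 6.7 L/kg = 415.4 L
k = 0.693/13.3 = 0.05211 h⁻¹, so CL = k·Vd = 0.05211 × 415.4 = 21.65 L/h
D = CL × Css × τ / F = 21.65 × 20 × 4 / 0.7 = 2474 mg

2470 mg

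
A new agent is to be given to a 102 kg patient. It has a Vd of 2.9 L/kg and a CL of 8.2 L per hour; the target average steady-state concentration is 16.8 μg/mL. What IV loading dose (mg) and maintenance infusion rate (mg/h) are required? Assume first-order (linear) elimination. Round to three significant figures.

(a) 4970 mg; (b) 138 mg/h

Total Vd = 2.9 × 102 = 295.8 L
Loading: fill Vd to C_target → 295.8 L × 16.8 mg/L = 4969 mg
Infusion rate = 8.200 L/h × 16.8 mg/L = 137.8 mg/h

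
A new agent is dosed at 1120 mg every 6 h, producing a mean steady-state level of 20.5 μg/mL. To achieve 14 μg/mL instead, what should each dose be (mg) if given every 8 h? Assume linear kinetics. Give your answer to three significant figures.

With linear kinetics, Css is proportional to dose rate (D/τ) at fixed clearance.
D₂ = D₁ × (Css,target / Css,current) × (τ₂/τ₁) = 1120 × (14/20.5) × (8/6) = 1020 mg

1020 mg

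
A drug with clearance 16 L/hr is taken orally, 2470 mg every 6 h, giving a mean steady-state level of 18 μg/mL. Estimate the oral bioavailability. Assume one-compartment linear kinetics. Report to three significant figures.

F·D/τ = CL·Css at steady state → F = CL·Css·τ / D.
F = 16 × 18 × 6 / 2470 = 0.700

0.700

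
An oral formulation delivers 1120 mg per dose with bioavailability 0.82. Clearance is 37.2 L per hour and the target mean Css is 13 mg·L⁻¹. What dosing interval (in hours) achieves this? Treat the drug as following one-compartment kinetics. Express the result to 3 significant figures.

F·D/τ = CL·Css → τ = F·D / (CL·Css).
τ = 0.82 × 1120 / (37.2 × 13) = 1.899 h

1.90 h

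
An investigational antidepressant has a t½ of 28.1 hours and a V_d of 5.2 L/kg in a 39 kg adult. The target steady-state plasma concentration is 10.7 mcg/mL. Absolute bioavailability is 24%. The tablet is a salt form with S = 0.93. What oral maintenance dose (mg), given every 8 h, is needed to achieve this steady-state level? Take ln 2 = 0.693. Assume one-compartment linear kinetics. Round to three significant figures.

1920 mg

Vd(total) = 39 kg × 5.2 L/kg = 202.8 L
CL = ln 2 · Vd / t½ = 0.693 × 202.8 / 28.1 = 5.001 L/h
D = CL × Css × τ / F / S = 5.001 × 10.7 × 8 / 0.24 / 0.93 = 1918 mg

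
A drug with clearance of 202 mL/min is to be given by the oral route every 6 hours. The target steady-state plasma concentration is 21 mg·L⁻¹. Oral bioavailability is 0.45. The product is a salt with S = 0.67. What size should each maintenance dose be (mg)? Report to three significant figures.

5070 mg

Convert clearance: 202 mL/min × 60 min/h ÷ 1000 mL/L = 12.12 L/h
At steady state, dose per interval replaces the amount cleared in that interval: F·S·D/τ = CL·Css.
D = CL × Css × τ / F / S = 12.12 × 21 × 6 / 0.45 / 0.67 = 5065 mg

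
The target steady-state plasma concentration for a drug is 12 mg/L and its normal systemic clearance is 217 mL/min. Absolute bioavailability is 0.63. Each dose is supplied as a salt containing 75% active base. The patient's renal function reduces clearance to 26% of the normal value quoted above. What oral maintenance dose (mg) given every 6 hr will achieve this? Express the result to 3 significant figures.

CL = 217 mL/min = 217 × 0.06 = 13.02 L/h
Patient clearance = 0.26 × 13.02 = 3.385 L/h
D = CL × Css × τ / F / S = 3.385 × 12 × 6 / 0.63 / 0.75 = 515.8 mg

516 mg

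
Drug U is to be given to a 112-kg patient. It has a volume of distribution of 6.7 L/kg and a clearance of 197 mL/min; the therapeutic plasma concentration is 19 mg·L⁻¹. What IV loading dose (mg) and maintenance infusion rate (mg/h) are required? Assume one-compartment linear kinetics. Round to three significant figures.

Vd = 6.7 L/kg × 112 kg = 750.4 L
LD = Vd · C_target = 750.4 × 19 = 14260 mg
CL = 197 mL/min = 197 × 0.06 = 11.82 L/h
Maintenance infusion rate = CL × Css = 11.82 × 19 = 224.6 mg/h

(a) 14300 mg; (b) 225 mg/h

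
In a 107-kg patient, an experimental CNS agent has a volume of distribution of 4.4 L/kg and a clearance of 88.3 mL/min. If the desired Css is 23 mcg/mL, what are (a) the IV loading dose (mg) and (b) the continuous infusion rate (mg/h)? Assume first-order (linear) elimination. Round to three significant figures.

(a) 10800 mg; (b) 122 mg/h

Vd(total) = 107 kg × 4.4 L/kg = 470.8 L
LD = Vd · C_target = 470.8 × 23 = 10830 mg
CL = 88.3 mL/min × 60/1000 = 5.298 L/h
Maintenance infusion rate = CL × Css = 5.298 × 23 = 121.9 mg/h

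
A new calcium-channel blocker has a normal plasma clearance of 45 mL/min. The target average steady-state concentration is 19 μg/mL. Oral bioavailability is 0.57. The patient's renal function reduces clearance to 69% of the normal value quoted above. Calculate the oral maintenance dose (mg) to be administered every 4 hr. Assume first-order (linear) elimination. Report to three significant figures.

CL = 45 mL/min × 60/1000 = 2.700 L/h
Patient clearance = 0.69 × 2.700 = 1.863 L/h
D = CL × Css × τ / F = 1.863 × 19 × 4 / 0.57 = 248.4 mg

248 mg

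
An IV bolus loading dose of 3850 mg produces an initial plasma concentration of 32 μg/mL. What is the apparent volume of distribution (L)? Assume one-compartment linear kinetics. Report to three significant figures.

120 L

Immediately after an IV bolus, C₀ = Dose / Vd, so Vd = Dose / C₀.
Vd = 3850 / 32 = 120.3 L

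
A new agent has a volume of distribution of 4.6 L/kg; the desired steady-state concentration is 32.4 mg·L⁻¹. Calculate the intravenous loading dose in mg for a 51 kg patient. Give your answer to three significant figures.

7600 mg

Total Vd = 4.6 × 51 = 234.6 L
The loading dose fills Vd to the target concentration.
LD = Vd × C = 234.6 × 32.40 = 7601 mg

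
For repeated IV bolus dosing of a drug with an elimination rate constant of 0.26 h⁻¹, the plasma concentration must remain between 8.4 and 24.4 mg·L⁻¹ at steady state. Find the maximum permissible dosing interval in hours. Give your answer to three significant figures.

4.10 h

Between IV bolus doses, concentration decays as C = C₀·e^(−kτ), so C_peak/C_trough = e^(kτ).
τ_max = ln(C_peak/C_trough) / k = ln(24.4/8.4) / 0.2600 = 1.066 / 0.2600 = 4.100 h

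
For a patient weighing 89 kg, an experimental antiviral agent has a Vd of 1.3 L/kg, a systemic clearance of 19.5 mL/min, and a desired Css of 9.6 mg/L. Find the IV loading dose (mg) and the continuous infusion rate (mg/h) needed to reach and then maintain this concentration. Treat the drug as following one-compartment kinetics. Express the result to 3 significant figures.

Total Vd = 1.3 × 89 = 115.7 L
Loading: fill Vd to C_target → 115.7 L × 9.6 mg/L = 1111 mg
CL = 19.5 mL/min × 60/1000 = 1.170 L/h
Infusion rate = 1.170 L/h × 9.6 mg/L = 11.23 mg/h

(a) 1110 mg; (b) 11.2 mg/h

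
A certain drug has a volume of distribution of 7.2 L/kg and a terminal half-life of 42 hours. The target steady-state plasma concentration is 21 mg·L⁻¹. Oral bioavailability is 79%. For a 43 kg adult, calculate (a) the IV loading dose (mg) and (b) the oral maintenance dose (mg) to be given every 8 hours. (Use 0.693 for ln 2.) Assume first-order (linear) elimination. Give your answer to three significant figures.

Vd(total) = 43 kg × 7.2 L/kg = 309.6 L
LD = Vd × C = 309.6 × 21 = 6502 mg
CL = 0.693 × Vd / t½ = 0.693 × 309.6 / 42 = 5.108 L/h
D = CL × Css × τ / F = 5.108 × 21 × 8 / 0.79 = 1086 mg

(a) 6500 mg; (b) 1090 mg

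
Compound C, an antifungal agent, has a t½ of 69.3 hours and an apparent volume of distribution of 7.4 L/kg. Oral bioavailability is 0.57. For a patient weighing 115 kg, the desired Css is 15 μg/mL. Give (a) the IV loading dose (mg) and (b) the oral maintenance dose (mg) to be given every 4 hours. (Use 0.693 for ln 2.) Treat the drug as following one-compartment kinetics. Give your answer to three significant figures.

(a) 12800 mg; (b) 896 mg

Total Vd = 7.4 × 115 = 851.0 L
LD = Vd × C = 851.0 × 15 = 12770 mg
CL = 0.693 × Vd / t½ = 0.693 × 851.0 / 69.3 = 8.510 L/h
D = CL × Css × τ / F = 8.510 × 15 × 4 / 0.57 = 895.8 mg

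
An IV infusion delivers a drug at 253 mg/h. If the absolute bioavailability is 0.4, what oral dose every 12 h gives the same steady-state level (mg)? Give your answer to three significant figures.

To maintain the same Css, the systemic dosing rate must be unchanged: F·D/τ = infusion rate.
D = rate × τ / F = 253 × 12 / 0.4 = 7590 mg

7590 mg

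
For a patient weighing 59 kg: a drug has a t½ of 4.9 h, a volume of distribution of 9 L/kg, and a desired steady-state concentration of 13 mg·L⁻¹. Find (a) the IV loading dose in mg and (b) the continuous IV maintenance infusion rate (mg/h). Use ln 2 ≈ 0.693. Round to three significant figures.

Vd(total) = 59 kg × 9 L/kg = 531.0 L
LD = Vd × C = 531.0 × 13 = 6903 mg
CL = 0.693 × Vd / t½ = 0.693 × 531.0 / 4.9 = 75.10 L/h
Infusion rate = CL × Css = 75.10 × 13 = 976.3 mg/h

(a) 6900 mg; (b) 976 mg/h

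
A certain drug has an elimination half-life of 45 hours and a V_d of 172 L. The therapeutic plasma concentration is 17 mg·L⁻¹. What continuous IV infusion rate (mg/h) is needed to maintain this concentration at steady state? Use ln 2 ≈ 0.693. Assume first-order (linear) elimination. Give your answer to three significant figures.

k = 0.693/45 = 0.01540 h⁻¹, so CL = k·Vd = 0.01540 × 172.0 = 2.649 L/h
Infusion rate = CL × Css = 2.649 × 17 = 45.03 mg/h

45.0 mg/h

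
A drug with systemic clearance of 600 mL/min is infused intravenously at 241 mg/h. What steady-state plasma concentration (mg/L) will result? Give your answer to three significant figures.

CL = 600 mL/min × 60/1000 = 36.00 L/h
Css = rate / CL = 241 / 36.00 = 6.694 mg/L

6.69 mg/L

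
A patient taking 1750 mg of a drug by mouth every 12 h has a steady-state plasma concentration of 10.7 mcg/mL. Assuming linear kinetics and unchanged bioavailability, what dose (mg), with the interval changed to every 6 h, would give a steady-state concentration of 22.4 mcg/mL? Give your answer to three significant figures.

For first-order elimination, Css ∝ F·D/(CL·τ); F and CL are unchanged, so Css ∝ D/τ.
D₂ = D₁ × (Css,target / Css,current) × (τ₂/τ₁) = 1750 × (22.4/10.7) × (6/12) = 1832 mg

1830 mg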